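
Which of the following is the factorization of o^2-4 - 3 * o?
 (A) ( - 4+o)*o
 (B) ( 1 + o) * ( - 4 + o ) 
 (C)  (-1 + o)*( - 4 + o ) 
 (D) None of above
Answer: B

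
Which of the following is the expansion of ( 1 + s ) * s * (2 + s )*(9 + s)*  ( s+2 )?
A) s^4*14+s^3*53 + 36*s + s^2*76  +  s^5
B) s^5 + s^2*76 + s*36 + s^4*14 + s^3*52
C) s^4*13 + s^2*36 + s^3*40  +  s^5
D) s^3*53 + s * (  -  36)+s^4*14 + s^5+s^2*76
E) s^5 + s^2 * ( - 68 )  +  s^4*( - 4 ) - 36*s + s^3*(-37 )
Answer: A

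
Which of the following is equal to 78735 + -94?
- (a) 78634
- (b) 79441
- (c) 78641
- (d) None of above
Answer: c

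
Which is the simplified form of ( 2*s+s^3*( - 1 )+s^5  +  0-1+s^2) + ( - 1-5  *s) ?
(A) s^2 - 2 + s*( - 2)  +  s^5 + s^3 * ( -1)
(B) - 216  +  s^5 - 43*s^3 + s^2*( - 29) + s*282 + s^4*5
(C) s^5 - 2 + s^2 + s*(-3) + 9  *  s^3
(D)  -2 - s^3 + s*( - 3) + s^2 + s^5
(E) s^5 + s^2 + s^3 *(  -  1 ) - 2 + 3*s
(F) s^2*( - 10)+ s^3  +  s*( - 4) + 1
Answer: D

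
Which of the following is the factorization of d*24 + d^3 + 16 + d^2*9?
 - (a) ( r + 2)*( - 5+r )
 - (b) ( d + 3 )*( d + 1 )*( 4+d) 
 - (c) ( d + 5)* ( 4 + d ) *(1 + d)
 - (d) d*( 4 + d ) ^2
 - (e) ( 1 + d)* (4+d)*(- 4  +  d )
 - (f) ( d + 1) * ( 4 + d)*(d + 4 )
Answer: f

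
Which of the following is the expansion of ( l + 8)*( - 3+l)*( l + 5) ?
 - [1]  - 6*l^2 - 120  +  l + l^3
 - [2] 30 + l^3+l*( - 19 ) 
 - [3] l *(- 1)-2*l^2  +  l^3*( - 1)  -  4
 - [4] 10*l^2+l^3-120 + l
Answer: 4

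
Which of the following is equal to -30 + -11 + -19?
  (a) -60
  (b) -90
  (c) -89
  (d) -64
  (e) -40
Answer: a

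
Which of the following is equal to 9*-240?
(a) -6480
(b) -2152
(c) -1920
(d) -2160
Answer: d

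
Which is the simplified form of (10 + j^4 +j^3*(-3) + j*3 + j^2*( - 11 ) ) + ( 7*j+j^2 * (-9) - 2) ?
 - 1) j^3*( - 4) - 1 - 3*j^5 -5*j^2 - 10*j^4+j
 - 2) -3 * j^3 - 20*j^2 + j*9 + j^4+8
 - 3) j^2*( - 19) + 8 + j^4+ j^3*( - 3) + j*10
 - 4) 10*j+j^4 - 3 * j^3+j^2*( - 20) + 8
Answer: 4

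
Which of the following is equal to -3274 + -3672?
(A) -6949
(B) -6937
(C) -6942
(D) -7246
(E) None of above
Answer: E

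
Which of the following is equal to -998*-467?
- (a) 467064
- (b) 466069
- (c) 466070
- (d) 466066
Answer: d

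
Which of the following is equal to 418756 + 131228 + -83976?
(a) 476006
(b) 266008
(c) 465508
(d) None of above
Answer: d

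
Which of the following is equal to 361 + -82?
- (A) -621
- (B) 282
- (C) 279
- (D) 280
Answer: C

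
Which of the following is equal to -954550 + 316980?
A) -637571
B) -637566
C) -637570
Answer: C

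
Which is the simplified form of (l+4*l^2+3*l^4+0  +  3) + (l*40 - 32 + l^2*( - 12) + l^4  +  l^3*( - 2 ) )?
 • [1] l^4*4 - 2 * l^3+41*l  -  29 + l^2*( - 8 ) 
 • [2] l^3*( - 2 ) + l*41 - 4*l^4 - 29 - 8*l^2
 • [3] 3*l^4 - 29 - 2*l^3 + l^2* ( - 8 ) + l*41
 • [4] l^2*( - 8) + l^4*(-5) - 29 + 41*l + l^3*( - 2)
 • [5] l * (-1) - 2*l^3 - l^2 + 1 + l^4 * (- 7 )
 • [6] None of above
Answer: 1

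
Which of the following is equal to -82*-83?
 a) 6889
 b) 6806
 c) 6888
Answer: b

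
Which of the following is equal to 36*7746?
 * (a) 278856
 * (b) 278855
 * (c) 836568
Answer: a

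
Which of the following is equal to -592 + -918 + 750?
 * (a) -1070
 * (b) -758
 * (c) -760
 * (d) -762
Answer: c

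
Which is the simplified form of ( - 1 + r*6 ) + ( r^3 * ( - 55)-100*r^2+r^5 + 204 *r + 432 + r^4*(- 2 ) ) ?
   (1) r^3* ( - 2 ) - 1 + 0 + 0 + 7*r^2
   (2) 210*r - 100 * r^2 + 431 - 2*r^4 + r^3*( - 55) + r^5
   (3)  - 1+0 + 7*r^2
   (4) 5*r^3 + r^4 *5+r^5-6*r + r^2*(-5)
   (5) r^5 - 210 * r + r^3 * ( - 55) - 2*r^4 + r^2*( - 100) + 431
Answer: 2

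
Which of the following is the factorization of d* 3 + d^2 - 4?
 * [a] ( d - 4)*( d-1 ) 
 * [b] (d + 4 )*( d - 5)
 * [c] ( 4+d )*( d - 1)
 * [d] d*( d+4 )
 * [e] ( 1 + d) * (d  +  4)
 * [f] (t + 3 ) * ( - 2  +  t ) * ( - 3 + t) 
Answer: c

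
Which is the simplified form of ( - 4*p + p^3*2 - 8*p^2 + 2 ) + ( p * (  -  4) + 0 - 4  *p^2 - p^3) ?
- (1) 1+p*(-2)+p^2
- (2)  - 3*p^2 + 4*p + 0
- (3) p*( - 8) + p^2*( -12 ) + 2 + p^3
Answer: 3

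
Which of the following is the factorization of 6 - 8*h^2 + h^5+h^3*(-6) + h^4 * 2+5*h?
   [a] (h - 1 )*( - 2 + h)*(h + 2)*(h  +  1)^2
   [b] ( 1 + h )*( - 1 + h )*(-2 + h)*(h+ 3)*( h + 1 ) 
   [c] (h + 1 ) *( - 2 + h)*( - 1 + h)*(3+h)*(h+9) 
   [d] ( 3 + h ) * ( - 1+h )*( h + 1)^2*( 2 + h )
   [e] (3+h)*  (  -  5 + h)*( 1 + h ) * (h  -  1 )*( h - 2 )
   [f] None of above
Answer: b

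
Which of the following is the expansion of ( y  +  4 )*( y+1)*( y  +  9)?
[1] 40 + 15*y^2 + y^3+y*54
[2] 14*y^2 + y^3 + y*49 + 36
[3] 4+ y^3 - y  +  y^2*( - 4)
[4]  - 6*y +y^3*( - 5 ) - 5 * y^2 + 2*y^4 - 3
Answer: 2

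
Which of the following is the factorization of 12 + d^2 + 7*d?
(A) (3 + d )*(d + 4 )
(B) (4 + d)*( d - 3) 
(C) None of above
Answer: A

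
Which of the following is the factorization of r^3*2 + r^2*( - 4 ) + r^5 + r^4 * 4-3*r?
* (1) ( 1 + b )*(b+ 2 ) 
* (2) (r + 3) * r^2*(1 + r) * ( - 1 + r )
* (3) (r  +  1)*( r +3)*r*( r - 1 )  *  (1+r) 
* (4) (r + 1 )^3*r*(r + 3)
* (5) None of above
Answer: 3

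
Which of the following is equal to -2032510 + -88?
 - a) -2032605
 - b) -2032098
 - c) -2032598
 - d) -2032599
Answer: c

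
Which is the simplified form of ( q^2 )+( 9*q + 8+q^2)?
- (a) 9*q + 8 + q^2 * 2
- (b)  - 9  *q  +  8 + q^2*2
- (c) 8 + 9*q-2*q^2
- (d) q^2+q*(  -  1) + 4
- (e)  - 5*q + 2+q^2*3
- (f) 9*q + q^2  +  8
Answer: a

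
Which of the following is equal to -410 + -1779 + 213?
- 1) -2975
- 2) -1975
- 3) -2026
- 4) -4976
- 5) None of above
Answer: 5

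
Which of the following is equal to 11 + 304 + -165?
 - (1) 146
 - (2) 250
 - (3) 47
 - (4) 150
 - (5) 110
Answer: 4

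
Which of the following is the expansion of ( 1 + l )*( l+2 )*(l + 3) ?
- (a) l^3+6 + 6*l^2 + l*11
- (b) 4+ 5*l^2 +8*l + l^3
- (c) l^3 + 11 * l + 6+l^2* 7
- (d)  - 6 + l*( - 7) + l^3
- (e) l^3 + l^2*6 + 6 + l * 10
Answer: a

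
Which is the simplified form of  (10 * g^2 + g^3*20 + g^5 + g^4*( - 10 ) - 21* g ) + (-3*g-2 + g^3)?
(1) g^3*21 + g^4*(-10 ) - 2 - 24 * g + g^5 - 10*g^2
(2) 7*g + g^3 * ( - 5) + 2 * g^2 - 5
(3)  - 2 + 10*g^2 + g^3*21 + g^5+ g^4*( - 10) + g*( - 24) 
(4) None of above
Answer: 3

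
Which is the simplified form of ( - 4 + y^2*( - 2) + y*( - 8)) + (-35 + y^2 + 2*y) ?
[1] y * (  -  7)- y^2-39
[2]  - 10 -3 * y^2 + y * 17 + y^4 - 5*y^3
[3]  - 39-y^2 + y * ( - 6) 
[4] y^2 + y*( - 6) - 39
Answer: 3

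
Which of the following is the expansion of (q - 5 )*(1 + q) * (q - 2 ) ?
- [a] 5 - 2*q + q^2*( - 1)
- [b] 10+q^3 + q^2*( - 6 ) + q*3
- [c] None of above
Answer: b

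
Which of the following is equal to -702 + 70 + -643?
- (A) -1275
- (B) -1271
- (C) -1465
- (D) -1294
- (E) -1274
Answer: A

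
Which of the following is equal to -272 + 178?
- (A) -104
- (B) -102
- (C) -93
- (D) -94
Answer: D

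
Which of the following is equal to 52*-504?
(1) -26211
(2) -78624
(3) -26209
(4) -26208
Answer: 4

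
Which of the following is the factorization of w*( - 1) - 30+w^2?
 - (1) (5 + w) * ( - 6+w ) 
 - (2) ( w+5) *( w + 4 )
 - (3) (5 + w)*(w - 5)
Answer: 1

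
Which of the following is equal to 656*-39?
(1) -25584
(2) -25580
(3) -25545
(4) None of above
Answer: 1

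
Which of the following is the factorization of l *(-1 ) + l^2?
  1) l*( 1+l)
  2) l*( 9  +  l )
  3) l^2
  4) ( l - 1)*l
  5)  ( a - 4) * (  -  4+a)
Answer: 4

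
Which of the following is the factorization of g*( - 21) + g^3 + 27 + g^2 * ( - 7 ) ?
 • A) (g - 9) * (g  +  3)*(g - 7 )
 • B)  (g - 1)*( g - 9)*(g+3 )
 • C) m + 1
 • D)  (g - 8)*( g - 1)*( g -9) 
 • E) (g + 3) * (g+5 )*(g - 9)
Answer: B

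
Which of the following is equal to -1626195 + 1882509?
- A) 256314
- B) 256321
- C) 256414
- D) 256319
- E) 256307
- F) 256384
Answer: A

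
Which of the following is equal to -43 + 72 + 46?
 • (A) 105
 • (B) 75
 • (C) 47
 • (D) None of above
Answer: B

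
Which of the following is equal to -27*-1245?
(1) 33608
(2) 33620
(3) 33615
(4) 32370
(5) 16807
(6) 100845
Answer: 3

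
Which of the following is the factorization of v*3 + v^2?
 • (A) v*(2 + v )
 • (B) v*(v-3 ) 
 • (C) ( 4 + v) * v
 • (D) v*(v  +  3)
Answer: D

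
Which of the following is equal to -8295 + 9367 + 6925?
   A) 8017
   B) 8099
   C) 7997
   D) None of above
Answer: C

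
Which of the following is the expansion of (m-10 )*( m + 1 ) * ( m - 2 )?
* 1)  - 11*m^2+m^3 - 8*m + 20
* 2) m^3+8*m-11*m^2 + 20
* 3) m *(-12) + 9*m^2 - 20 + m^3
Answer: 2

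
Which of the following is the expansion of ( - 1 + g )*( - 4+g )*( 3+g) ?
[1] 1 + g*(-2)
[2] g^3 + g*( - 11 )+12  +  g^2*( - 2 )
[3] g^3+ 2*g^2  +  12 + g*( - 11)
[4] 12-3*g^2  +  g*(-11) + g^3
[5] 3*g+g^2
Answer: 2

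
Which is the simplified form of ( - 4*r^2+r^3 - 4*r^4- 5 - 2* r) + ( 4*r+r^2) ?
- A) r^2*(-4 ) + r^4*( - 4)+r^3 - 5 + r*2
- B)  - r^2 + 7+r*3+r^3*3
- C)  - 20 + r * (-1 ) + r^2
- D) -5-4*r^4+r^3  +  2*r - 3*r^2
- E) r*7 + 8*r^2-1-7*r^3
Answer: D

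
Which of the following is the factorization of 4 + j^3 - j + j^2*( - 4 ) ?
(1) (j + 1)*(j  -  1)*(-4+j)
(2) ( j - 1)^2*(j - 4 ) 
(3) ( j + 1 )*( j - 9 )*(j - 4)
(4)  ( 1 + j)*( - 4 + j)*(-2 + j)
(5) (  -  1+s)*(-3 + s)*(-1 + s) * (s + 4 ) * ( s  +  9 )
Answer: 1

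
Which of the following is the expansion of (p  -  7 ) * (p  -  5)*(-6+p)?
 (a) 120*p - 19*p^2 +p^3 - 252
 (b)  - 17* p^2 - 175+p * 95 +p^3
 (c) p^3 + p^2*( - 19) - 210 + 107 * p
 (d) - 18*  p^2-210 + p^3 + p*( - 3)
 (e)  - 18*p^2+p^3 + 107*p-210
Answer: e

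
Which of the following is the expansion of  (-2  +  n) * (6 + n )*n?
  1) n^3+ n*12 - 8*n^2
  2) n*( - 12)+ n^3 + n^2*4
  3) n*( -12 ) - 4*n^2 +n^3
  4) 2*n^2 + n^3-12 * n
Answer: 2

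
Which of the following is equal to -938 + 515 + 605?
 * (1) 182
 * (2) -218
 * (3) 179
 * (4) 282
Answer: 1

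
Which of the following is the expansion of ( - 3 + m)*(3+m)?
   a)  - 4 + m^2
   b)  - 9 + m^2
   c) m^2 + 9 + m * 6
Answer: b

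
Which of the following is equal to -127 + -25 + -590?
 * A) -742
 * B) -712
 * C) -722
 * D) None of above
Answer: A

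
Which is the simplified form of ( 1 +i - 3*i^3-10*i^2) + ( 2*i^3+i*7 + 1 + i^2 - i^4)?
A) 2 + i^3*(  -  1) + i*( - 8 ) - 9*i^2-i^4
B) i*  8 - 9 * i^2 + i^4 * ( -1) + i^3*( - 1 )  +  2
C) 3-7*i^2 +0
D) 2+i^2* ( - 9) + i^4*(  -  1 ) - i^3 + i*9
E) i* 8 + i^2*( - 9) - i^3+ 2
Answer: B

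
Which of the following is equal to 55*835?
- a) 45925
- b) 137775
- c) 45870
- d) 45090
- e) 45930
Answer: a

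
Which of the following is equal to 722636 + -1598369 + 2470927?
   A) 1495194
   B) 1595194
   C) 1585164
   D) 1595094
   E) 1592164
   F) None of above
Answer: B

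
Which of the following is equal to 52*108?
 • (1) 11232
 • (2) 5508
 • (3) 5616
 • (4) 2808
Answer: 3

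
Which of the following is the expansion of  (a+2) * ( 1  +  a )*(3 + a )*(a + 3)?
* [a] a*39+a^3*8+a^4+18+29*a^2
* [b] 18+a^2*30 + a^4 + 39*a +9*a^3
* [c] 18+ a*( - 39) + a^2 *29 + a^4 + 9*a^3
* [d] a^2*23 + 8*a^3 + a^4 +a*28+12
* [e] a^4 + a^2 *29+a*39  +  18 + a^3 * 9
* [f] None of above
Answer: e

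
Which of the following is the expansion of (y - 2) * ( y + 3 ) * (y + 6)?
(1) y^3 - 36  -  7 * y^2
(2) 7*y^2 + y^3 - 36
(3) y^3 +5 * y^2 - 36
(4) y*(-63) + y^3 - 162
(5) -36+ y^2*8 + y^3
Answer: 2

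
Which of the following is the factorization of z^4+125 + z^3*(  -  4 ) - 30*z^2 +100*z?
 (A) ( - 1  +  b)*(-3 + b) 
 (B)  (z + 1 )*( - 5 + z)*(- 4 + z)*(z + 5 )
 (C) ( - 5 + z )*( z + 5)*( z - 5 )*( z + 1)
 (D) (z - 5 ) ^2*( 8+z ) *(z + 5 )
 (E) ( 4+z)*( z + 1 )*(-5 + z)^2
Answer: C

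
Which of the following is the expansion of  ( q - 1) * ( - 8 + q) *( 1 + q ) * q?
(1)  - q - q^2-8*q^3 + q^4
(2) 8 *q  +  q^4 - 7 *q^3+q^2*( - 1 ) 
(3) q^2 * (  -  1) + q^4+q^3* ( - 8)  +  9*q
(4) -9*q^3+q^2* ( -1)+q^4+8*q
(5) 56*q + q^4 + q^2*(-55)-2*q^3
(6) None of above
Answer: 6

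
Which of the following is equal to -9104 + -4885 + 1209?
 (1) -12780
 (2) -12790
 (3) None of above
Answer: 1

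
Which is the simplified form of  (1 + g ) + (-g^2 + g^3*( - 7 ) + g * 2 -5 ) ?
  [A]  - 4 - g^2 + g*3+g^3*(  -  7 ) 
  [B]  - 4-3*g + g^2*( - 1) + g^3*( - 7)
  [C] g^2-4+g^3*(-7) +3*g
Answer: A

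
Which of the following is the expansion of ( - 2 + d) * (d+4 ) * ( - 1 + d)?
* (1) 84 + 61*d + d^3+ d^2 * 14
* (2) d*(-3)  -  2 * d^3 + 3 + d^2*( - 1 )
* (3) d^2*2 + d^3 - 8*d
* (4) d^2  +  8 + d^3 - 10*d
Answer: 4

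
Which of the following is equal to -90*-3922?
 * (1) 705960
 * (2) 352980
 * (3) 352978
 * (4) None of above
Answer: 2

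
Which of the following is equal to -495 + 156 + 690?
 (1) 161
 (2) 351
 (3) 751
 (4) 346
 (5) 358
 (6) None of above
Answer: 2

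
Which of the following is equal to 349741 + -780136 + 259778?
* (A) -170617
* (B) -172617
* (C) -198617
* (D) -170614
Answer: A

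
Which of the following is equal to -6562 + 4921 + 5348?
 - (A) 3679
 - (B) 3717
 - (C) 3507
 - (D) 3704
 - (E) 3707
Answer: E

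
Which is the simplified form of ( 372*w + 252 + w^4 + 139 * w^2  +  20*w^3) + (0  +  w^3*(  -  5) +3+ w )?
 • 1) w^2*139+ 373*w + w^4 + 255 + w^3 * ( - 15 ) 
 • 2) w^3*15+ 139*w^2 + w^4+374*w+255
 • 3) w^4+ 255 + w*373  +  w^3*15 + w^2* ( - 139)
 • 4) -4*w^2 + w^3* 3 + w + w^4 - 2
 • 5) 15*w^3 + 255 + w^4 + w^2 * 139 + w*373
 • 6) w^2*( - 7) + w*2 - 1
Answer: 5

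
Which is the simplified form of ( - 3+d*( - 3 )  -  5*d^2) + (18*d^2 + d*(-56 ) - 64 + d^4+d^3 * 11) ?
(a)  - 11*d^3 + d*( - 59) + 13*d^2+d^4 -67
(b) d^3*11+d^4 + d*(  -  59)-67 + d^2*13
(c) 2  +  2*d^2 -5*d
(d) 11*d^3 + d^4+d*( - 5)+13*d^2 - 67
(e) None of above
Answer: b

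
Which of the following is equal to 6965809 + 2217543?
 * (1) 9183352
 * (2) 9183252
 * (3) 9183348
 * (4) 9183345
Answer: 1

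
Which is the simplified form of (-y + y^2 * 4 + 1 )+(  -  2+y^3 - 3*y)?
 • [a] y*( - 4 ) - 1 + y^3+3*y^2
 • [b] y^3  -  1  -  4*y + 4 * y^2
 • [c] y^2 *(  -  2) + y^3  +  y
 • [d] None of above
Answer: b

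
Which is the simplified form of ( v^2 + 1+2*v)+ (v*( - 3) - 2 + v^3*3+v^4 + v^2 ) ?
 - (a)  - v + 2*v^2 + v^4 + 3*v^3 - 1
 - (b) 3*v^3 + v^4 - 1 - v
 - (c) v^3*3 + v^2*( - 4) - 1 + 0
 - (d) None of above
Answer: a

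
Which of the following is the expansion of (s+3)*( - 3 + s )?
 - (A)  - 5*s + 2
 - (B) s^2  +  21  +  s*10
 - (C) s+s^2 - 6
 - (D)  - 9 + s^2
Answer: D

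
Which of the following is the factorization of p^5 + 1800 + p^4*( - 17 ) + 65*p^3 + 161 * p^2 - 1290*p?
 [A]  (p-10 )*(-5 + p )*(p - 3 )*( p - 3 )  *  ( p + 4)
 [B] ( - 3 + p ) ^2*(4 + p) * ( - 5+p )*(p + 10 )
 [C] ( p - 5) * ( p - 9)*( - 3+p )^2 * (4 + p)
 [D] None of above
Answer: A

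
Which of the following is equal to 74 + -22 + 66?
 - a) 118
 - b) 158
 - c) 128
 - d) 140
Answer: a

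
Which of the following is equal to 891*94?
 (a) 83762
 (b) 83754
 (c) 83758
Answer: b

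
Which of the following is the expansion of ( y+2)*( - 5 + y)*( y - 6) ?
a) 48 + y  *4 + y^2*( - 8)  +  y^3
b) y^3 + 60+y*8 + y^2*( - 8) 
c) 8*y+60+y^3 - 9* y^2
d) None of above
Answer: c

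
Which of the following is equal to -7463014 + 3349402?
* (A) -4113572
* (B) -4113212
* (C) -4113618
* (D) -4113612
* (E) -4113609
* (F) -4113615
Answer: D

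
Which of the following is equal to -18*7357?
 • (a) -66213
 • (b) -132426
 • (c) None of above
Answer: b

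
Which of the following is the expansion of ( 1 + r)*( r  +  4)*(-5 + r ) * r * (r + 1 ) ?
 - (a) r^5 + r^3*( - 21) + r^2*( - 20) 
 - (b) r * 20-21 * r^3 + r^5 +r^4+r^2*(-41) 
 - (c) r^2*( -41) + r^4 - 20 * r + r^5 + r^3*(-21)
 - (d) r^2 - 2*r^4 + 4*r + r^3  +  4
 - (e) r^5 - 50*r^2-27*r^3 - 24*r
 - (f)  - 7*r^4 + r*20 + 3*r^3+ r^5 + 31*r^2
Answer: c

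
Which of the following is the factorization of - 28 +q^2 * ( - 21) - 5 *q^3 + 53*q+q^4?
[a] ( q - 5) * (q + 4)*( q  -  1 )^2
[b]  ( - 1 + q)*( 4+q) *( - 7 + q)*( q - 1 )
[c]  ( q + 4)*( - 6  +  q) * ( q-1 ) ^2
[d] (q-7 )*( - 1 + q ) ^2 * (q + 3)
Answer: b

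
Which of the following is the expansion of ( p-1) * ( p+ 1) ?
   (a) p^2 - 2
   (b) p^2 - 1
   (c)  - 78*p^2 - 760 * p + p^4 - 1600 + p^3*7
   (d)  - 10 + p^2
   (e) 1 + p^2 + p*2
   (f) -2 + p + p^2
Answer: b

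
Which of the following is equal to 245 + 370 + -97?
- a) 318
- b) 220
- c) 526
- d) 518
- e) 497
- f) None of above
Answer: d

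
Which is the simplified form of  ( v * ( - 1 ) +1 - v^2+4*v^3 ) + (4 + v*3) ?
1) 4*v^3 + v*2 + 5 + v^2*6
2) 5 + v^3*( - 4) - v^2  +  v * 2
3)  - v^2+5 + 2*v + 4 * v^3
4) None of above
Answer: 3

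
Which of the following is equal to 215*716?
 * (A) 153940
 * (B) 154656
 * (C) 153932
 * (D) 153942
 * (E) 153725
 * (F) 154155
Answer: A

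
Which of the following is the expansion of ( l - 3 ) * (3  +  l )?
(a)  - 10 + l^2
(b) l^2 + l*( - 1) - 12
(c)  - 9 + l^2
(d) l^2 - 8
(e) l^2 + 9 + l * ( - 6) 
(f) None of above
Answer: c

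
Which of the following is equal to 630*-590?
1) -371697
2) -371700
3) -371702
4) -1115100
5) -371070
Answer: 2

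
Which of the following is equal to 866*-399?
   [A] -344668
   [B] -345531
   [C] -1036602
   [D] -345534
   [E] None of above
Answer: D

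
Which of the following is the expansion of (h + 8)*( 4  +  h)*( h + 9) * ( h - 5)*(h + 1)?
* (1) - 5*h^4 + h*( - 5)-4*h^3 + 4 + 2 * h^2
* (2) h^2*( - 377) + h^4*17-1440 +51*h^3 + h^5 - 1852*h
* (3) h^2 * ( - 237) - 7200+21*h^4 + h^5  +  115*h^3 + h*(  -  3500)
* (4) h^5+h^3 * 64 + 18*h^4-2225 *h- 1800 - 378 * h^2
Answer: 2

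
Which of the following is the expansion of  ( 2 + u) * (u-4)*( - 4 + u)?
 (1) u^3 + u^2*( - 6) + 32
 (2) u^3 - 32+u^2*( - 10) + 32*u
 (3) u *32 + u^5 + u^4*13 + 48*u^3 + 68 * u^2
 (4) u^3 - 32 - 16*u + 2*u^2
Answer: 1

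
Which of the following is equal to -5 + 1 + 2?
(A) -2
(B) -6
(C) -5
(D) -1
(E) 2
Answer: A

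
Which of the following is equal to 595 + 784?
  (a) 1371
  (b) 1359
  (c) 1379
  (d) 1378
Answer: c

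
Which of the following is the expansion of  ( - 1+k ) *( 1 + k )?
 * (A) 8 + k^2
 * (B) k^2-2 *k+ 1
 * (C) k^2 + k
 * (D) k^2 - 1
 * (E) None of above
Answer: D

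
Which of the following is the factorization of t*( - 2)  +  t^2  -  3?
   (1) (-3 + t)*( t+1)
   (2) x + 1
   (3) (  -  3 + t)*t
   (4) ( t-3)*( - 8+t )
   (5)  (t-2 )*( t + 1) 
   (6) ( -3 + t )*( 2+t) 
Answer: 1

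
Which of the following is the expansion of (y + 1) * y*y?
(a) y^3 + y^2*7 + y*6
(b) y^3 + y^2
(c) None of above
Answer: b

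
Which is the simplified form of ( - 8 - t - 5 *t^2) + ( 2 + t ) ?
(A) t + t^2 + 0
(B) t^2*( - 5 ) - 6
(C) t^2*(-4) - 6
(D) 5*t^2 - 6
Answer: B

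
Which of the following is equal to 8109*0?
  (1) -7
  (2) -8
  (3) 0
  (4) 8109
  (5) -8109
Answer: 3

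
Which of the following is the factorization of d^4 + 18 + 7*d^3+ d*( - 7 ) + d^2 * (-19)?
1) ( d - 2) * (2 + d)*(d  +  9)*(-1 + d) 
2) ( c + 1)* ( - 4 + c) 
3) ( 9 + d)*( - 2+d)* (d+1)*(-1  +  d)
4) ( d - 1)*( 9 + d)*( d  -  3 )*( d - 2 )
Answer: 3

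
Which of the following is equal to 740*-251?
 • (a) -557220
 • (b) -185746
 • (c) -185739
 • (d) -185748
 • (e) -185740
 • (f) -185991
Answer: e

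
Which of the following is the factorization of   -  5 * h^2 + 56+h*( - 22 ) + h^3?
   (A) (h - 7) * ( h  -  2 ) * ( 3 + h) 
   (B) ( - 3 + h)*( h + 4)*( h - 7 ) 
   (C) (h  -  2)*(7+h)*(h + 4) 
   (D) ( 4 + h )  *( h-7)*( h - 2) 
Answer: D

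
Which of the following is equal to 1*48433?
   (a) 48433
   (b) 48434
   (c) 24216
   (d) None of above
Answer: a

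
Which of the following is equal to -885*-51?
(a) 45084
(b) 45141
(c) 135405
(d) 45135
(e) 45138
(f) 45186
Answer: d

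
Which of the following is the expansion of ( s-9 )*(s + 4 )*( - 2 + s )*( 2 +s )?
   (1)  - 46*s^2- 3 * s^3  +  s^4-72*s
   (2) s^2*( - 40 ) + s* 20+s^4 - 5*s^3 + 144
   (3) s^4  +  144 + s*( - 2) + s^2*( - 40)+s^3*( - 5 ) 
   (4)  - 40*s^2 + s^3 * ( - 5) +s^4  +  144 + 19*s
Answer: 2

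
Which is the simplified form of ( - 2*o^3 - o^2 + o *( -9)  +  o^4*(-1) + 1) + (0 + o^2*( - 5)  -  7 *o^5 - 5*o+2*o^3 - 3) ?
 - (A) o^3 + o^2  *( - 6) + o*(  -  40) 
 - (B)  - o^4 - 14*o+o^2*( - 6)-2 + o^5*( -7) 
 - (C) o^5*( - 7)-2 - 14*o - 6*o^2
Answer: B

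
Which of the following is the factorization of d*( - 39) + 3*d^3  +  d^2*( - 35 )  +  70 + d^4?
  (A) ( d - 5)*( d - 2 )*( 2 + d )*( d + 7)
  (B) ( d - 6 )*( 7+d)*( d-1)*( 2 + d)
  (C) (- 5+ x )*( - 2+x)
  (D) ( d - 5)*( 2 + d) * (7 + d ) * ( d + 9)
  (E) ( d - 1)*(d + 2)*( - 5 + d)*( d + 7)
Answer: E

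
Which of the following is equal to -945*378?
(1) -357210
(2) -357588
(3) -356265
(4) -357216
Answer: 1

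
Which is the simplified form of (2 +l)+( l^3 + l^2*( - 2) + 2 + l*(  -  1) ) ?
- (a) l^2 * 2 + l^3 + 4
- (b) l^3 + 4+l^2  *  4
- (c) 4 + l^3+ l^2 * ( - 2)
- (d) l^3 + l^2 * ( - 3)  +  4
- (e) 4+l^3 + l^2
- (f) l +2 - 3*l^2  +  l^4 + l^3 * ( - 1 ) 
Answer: c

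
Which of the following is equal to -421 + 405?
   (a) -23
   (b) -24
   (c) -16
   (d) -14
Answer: c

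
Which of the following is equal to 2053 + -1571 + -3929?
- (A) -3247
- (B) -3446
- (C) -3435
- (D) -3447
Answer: D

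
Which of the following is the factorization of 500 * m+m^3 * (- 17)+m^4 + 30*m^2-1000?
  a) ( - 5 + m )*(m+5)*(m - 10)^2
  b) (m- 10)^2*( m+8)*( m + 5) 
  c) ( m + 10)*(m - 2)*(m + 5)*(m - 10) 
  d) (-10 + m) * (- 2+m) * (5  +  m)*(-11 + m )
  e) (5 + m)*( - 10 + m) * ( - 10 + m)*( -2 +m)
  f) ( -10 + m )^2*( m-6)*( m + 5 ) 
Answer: e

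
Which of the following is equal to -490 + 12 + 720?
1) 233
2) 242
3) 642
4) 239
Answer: 2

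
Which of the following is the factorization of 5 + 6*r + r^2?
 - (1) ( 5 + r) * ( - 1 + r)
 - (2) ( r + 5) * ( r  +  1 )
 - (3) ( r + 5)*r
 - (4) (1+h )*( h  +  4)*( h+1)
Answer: 2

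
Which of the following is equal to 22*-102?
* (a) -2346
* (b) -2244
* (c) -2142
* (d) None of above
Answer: b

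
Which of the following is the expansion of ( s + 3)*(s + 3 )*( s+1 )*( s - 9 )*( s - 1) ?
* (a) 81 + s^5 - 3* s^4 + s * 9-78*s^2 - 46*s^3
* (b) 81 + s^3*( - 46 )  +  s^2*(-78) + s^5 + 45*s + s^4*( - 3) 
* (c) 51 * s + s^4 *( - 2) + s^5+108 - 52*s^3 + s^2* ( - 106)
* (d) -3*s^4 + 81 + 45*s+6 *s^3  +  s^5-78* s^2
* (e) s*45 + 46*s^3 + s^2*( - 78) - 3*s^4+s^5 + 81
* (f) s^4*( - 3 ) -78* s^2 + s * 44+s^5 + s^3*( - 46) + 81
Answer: b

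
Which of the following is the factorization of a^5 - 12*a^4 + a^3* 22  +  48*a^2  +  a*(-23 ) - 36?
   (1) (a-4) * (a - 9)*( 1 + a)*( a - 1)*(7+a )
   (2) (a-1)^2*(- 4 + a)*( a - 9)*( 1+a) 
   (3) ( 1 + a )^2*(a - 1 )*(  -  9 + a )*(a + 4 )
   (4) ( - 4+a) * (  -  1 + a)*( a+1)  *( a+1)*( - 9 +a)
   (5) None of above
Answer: 4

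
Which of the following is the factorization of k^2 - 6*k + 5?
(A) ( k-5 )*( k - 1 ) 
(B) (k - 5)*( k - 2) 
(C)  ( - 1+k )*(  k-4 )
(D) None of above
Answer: A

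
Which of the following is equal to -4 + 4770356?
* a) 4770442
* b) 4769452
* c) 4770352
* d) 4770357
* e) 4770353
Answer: c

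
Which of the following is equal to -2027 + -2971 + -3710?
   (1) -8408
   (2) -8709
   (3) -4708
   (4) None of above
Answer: 4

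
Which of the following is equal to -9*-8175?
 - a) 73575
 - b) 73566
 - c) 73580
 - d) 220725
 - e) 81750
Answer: a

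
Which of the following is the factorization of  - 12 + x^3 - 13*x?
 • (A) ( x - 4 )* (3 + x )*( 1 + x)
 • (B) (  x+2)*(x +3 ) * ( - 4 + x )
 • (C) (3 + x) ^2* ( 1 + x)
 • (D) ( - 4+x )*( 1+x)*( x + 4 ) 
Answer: A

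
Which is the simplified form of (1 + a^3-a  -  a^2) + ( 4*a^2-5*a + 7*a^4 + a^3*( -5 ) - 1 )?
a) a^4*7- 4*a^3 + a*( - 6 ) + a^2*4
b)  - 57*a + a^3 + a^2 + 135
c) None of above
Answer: c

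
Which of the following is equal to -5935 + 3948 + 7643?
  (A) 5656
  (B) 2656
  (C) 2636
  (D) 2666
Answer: A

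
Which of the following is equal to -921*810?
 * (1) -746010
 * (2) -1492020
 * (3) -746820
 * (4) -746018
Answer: 1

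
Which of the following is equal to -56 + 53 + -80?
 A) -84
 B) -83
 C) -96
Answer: B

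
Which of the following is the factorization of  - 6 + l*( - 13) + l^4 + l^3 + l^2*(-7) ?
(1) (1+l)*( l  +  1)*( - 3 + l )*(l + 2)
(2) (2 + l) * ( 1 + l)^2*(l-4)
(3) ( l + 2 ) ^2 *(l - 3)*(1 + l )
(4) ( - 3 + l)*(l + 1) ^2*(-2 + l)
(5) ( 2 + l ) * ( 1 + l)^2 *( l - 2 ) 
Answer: 1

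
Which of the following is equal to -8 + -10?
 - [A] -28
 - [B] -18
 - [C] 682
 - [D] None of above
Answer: B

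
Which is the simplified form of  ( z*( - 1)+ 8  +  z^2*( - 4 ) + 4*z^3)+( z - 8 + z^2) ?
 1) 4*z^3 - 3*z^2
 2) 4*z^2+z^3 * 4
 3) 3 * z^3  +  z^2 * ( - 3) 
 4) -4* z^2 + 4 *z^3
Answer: 1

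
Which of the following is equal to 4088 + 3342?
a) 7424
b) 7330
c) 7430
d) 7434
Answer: c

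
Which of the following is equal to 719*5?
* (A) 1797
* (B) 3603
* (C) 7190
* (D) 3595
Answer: D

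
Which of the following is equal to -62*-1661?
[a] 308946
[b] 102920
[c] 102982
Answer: c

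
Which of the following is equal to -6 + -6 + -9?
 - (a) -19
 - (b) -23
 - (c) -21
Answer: c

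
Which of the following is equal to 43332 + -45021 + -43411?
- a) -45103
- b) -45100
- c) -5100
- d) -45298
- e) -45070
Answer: b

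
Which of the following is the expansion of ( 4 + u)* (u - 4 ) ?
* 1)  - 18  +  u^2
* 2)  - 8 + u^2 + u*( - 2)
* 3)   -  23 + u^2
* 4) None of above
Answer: 4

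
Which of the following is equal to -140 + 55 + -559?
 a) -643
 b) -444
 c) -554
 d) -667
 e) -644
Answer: e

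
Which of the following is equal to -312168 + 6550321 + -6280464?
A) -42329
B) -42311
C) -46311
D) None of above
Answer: B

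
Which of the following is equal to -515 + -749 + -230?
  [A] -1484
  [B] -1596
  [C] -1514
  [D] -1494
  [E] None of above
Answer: D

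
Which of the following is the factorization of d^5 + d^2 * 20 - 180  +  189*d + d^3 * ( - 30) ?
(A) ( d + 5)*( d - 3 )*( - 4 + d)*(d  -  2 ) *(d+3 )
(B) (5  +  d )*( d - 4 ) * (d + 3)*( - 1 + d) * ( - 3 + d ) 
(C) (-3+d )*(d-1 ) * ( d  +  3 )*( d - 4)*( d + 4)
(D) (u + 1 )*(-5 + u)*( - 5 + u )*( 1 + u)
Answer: B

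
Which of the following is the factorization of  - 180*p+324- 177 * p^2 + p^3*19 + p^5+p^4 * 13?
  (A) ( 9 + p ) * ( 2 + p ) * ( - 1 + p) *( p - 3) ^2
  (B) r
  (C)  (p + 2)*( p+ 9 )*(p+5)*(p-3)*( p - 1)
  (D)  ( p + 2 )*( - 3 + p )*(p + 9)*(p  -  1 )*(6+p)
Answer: D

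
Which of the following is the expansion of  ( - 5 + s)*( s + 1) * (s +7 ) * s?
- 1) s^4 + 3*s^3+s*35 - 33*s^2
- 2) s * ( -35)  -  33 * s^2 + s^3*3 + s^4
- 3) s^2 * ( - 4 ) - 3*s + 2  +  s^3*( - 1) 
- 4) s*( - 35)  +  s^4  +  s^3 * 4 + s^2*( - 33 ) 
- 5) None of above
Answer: 2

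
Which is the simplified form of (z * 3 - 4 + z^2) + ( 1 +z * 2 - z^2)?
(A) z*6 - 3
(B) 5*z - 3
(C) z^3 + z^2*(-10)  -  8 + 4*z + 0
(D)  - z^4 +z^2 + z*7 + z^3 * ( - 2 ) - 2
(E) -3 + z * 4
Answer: B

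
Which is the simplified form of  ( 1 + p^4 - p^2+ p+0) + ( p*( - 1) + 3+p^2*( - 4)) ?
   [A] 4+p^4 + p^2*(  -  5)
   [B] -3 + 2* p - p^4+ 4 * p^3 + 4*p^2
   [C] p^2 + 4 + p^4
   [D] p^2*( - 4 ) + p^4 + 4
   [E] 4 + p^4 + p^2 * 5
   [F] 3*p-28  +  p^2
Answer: A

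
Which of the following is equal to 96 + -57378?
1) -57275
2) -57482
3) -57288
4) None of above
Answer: 4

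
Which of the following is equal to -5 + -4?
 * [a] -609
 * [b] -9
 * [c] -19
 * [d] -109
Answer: b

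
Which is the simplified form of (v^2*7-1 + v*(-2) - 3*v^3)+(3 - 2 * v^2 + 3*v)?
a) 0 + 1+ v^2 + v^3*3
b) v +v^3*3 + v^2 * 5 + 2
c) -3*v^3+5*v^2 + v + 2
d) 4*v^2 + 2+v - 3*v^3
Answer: c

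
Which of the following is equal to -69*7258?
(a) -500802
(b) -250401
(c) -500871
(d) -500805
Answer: a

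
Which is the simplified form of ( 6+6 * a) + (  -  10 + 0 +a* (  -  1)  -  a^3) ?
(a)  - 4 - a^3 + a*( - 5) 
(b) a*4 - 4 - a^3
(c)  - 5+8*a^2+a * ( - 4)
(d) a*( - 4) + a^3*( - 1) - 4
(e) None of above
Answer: e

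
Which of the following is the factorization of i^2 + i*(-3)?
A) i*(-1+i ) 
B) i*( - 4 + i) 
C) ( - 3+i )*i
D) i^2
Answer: C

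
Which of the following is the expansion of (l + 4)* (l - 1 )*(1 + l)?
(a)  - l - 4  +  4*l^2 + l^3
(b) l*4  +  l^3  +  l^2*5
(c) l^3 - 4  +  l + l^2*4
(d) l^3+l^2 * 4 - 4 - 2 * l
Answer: a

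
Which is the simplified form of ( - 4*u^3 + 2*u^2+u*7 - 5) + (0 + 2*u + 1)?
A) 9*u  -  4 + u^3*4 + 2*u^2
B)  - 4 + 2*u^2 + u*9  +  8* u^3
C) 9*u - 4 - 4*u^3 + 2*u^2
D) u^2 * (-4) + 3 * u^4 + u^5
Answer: C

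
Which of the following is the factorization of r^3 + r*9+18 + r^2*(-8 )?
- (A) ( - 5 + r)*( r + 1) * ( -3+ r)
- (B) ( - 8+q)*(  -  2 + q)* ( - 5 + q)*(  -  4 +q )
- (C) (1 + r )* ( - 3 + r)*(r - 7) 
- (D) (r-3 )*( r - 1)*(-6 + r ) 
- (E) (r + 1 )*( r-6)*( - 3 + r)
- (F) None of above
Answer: E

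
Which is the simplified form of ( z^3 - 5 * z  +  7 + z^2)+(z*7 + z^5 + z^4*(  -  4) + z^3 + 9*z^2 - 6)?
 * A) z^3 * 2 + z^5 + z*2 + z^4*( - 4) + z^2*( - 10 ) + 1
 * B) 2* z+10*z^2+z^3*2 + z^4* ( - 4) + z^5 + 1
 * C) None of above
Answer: B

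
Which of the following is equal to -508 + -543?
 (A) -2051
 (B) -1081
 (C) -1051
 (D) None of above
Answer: C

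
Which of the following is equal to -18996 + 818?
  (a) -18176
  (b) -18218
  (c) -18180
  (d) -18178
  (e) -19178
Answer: d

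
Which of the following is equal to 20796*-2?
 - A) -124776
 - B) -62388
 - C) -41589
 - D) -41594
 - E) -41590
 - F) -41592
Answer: F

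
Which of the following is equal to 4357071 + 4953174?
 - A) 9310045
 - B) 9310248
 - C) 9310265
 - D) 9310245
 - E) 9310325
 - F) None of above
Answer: D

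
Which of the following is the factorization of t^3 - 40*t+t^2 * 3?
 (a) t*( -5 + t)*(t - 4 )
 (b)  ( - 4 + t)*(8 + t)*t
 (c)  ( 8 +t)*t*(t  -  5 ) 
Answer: c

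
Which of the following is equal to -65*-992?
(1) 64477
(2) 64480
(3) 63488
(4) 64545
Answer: 2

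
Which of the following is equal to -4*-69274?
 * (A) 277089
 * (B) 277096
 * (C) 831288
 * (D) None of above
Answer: B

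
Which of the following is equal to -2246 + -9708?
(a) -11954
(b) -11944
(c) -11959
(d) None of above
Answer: a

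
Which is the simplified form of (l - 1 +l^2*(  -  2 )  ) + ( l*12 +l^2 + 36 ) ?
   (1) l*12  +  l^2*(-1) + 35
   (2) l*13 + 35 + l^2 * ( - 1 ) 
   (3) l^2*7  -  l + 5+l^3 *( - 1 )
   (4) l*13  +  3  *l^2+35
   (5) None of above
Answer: 2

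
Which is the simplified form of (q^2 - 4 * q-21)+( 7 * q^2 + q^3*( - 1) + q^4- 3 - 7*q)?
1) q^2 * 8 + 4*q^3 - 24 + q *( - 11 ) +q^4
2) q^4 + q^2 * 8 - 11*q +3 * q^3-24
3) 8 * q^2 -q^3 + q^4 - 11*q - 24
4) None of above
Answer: 3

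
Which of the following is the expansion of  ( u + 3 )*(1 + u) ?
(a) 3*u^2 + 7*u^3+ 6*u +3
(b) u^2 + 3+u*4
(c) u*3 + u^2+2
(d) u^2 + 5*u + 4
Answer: b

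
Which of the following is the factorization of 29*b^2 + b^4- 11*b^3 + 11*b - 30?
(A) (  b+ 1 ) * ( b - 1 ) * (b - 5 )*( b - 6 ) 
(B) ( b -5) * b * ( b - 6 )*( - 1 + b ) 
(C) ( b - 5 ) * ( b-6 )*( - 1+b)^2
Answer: A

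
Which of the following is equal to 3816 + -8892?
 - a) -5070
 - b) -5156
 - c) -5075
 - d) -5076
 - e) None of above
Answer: d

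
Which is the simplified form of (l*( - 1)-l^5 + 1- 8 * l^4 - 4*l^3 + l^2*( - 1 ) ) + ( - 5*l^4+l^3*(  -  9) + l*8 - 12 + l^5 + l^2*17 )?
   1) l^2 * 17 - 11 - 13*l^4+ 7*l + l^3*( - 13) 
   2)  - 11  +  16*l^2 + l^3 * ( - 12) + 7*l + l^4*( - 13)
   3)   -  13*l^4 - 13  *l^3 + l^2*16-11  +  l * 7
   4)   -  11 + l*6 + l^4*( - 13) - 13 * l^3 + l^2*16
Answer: 3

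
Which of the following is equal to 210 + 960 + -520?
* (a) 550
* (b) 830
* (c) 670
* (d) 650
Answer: d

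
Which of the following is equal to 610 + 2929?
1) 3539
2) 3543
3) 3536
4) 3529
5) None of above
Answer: 1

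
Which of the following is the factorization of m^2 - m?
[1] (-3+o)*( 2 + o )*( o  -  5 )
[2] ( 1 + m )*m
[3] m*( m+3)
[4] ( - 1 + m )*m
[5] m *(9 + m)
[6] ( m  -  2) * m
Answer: 4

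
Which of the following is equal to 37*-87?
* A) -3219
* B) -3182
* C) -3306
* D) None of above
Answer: A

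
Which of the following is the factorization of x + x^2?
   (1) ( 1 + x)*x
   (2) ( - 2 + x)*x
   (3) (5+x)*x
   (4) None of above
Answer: 1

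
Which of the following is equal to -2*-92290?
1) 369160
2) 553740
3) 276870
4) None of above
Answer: 4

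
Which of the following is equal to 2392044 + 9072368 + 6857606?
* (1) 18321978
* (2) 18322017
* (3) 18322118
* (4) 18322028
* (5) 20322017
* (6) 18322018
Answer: 6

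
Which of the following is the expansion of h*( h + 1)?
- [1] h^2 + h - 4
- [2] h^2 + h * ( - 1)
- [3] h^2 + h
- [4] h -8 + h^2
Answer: 3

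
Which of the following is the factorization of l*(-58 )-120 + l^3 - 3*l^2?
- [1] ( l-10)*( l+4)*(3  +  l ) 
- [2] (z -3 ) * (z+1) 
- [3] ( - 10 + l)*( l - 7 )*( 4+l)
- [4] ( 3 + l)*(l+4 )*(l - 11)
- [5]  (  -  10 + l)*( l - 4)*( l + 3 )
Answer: 1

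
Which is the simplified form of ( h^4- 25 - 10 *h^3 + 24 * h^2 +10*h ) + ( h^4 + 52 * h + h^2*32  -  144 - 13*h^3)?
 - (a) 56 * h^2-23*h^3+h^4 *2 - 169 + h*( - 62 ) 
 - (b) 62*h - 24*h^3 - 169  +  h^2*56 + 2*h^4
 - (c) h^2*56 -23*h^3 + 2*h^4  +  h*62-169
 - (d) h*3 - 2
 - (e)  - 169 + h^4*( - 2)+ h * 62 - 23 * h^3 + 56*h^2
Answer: c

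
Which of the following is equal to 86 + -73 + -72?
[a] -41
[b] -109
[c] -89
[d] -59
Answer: d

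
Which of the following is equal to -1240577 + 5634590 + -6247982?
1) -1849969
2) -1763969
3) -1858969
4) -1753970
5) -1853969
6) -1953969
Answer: 5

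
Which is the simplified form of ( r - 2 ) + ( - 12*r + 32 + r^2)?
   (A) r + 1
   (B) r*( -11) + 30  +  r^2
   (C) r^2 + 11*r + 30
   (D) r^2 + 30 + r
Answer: B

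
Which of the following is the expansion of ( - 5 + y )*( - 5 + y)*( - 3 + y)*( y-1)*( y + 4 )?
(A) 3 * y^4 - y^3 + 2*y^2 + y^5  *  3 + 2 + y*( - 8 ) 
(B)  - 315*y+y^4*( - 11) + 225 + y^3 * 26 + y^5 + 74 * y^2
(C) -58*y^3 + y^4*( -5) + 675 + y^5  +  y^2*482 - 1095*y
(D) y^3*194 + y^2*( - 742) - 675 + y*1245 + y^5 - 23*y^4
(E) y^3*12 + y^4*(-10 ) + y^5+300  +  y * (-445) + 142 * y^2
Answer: E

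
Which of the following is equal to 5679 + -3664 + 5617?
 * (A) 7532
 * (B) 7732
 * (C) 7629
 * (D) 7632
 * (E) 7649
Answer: D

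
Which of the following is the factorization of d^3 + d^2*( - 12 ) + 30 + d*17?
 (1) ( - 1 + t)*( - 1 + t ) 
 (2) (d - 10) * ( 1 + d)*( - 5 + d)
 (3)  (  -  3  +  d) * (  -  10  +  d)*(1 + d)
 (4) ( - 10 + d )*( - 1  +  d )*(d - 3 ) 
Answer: 3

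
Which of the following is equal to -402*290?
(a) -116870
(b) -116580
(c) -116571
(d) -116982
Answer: b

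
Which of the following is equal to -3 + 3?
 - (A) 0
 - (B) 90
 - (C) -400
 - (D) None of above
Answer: A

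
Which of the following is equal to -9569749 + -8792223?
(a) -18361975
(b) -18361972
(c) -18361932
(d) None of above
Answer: b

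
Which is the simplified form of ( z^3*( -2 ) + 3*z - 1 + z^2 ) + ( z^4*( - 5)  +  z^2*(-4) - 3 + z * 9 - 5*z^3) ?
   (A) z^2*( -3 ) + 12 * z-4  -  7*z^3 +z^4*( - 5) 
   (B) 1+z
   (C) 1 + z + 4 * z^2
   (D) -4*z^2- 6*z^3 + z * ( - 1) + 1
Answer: A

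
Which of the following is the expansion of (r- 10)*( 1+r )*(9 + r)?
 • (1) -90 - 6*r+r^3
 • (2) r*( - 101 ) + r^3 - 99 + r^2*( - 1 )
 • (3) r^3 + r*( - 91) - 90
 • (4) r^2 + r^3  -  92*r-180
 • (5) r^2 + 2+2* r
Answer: 3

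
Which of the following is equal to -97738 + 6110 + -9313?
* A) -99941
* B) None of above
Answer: B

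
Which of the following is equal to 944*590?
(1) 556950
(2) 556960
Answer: 2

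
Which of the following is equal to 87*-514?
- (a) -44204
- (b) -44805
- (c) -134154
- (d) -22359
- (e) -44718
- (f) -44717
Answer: e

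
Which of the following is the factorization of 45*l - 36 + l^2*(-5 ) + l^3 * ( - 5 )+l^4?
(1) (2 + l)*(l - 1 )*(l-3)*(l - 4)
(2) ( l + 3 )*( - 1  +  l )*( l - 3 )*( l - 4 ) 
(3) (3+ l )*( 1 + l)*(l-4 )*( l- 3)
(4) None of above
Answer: 2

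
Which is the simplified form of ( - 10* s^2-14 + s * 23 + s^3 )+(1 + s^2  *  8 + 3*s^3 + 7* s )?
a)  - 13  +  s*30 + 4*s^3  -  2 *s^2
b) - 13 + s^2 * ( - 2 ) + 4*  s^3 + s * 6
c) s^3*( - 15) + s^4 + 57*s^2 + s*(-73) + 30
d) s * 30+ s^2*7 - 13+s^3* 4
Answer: a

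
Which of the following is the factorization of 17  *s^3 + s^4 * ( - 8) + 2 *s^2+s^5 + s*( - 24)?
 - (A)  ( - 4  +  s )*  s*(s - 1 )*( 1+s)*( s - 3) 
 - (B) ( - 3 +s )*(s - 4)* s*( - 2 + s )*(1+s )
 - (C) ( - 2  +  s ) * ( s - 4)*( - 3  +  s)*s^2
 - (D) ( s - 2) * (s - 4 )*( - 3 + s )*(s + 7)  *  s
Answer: B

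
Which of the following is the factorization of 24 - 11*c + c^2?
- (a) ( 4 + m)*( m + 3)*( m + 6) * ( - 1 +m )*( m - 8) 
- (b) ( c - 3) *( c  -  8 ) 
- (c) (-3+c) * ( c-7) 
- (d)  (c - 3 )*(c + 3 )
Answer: b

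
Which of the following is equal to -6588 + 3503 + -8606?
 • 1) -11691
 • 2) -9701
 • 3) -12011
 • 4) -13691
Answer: 1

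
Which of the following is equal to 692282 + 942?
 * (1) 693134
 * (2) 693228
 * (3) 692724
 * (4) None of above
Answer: 4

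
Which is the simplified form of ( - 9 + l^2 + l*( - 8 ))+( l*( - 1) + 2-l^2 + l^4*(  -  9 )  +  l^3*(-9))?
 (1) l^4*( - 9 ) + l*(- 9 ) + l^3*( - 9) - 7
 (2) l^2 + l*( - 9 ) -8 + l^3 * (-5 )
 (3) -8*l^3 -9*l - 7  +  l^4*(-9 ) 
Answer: 1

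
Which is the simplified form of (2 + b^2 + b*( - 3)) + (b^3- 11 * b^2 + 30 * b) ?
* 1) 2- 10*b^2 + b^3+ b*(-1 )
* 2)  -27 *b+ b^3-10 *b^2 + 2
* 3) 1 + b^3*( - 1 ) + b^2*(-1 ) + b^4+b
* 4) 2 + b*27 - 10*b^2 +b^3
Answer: 4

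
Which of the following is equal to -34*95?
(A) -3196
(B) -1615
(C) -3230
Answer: C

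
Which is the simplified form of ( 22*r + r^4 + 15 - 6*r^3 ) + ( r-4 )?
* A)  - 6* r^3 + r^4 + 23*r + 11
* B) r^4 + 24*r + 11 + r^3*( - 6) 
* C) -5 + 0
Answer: A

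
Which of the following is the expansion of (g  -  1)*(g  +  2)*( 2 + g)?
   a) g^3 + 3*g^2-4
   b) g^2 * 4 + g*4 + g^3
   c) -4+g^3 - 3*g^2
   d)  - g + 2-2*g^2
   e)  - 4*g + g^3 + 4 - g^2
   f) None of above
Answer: a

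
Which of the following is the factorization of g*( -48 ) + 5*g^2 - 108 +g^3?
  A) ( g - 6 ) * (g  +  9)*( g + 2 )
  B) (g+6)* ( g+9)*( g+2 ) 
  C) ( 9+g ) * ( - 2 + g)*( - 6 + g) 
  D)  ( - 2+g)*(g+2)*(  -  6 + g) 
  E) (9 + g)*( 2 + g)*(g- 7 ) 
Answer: A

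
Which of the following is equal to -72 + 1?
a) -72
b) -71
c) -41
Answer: b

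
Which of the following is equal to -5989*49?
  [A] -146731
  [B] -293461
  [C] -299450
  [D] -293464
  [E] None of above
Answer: B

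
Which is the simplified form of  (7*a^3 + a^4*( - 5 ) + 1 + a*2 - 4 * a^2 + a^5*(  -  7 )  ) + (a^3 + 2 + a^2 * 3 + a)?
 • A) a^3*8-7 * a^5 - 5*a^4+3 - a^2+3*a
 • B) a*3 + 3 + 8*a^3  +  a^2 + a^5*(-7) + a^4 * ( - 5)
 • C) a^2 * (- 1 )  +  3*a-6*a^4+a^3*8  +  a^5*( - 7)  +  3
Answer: A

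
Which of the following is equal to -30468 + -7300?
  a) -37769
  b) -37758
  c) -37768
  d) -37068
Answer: c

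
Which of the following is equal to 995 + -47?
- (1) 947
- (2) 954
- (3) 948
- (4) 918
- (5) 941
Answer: 3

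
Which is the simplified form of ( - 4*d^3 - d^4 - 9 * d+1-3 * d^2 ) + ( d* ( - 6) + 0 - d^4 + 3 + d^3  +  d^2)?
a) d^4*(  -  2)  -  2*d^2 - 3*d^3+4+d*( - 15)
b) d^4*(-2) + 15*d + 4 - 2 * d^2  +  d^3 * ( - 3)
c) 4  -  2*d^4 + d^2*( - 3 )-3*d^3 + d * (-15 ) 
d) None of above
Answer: a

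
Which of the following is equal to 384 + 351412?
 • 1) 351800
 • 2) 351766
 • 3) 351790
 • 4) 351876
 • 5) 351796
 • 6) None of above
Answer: 5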